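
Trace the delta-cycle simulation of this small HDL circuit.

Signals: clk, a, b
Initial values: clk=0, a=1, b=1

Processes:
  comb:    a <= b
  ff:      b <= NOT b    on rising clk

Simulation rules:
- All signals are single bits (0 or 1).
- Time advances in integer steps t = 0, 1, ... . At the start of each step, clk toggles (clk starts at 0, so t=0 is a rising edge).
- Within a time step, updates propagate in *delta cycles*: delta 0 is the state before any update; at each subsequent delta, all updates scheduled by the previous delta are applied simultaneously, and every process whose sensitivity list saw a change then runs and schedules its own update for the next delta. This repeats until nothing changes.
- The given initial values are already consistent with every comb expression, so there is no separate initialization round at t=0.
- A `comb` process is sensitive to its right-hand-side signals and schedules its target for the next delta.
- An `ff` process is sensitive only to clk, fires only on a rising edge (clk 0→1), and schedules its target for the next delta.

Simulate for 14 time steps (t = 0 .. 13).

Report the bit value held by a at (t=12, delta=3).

t0.Δ0 clk=0 b=1 a=1
t0.Δ1 clk=1 b=1 a=1
t0.Δ2 clk=1 b=0 a=1
t0.Δ3 clk=1 b=0 a=0
t1.Δ0 clk=1 b=0 a=0
t1.Δ1 clk=0 b=0 a=0
t2.Δ0 clk=0 b=0 a=0
t2.Δ1 clk=1 b=0 a=0
t2.Δ2 clk=1 b=1 a=0
t2.Δ3 clk=1 b=1 a=1
t3.Δ0 clk=1 b=1 a=1
t3.Δ1 clk=0 b=1 a=1
t4.Δ0 clk=0 b=1 a=1
t4.Δ1 clk=1 b=1 a=1
t4.Δ2 clk=1 b=0 a=1
t4.Δ3 clk=1 b=0 a=0
t5.Δ0 clk=1 b=0 a=0
t5.Δ1 clk=0 b=0 a=0
t6.Δ0 clk=0 b=0 a=0
t6.Δ1 clk=1 b=0 a=0
t6.Δ2 clk=1 b=1 a=0
t6.Δ3 clk=1 b=1 a=1
t7.Δ0 clk=1 b=1 a=1
t7.Δ1 clk=0 b=1 a=1
t8.Δ0 clk=0 b=1 a=1
t8.Δ1 clk=1 b=1 a=1
t8.Δ2 clk=1 b=0 a=1
t8.Δ3 clk=1 b=0 a=0
t9.Δ0 clk=1 b=0 a=0
t9.Δ1 clk=0 b=0 a=0
t10.Δ0 clk=0 b=0 a=0
t10.Δ1 clk=1 b=0 a=0
t10.Δ2 clk=1 b=1 a=0
t10.Δ3 clk=1 b=1 a=1
t11.Δ0 clk=1 b=1 a=1
t11.Δ1 clk=0 b=1 a=1
t12.Δ0 clk=0 b=1 a=1
t12.Δ1 clk=1 b=1 a=1
t12.Δ2 clk=1 b=0 a=1
t12.Δ3 clk=1 b=0 a=0
t13.Δ0 clk=1 b=0 a=0
t13.Δ1 clk=0 b=0 a=0

0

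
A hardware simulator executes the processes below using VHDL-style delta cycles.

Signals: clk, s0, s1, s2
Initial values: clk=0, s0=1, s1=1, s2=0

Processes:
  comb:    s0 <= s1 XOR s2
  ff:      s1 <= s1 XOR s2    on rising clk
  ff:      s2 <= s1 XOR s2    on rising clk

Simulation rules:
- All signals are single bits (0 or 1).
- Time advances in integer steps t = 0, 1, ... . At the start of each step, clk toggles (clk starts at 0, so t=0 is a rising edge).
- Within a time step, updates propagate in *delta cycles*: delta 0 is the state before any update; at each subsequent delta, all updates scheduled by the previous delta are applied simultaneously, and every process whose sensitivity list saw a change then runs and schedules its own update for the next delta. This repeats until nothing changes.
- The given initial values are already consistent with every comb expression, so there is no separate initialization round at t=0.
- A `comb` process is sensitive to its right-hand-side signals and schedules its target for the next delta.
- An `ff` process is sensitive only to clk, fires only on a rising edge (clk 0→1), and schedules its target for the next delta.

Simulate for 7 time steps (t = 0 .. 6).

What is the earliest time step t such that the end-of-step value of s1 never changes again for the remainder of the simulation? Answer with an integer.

2

t0.Δ0 s1=1 s2=0 clk=0 s0=1
t0.Δ1 s1=1 s2=0 clk=1 s0=1
t0.Δ2 s1=1 s2=1 clk=1 s0=1
t0.Δ3 s1=1 s2=1 clk=1 s0=0
t1.Δ0 s1=1 s2=1 clk=1 s0=0
t1.Δ1 s1=1 s2=1 clk=0 s0=0
t2.Δ0 s1=1 s2=1 clk=0 s0=0
t2.Δ1 s1=1 s2=1 clk=1 s0=0
t2.Δ2 s1=0 s2=0 clk=1 s0=0
t3.Δ0 s1=0 s2=0 clk=1 s0=0
t3.Δ1 s1=0 s2=0 clk=0 s0=0
t4.Δ0 s1=0 s2=0 clk=0 s0=0
t4.Δ1 s1=0 s2=0 clk=1 s0=0
t5.Δ0 s1=0 s2=0 clk=1 s0=0
t5.Δ1 s1=0 s2=0 clk=0 s0=0
t6.Δ0 s1=0 s2=0 clk=0 s0=0
t6.Δ1 s1=0 s2=0 clk=1 s0=0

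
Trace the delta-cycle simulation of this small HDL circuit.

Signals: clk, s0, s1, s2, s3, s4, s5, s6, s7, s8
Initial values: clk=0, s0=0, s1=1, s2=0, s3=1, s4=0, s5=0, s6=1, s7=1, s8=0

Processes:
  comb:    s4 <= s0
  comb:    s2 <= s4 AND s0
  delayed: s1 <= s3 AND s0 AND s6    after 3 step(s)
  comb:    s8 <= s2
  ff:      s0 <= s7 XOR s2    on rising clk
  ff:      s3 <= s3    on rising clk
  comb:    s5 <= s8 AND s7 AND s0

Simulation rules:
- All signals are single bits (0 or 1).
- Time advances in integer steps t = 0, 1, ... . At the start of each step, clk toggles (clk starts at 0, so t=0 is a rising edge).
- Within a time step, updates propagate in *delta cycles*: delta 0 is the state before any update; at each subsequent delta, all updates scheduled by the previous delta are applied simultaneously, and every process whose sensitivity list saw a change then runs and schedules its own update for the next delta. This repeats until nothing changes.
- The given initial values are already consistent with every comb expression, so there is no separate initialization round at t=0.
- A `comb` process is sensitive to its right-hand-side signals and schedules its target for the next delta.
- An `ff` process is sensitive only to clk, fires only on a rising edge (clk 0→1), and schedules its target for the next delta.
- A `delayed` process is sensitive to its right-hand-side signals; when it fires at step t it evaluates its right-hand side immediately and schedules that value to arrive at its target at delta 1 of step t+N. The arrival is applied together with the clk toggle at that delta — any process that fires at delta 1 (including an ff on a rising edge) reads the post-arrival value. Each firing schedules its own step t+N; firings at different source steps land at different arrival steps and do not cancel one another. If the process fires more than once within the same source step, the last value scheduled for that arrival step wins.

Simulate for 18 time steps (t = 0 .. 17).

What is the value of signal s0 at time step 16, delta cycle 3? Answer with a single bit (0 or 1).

t=0 Δ0: s6=1 s1=1 s5=0 clk=0 s2=0 s3=1 s7=1 s0=0 s4=0 s8=0
  Δ1: clk:0→1
  Δ2: s0:0→1
  Δ3: s4:0→1
  Δ4: s2:0→1
  Δ5: s8:0→1
  Δ6: s5:0→1
  (6Δ to stable)
t=1 Δ0: s6=1 s1=1 s5=1 clk=1 s2=1 s3=1 s7=1 s0=1 s4=1 s8=1
  Δ1: clk:1→0
  (1Δ to stable)
t=2 Δ0: s6=1 s1=1 s5=1 clk=0 s2=1 s3=1 s7=1 s0=1 s4=1 s8=1
  Δ1: clk:0→1
  Δ2: s0:1→0
  Δ3: s5:1→0, s2:1→0, s4:1→0
  Δ4: s8:1→0
  (4Δ to stable)
t=3 Δ0: s6=1 s1=1 s5=0 clk=1 s2=0 s3=1 s7=1 s0=0 s4=0 s8=0
  Δ1: clk:1→0
  (1Δ to stable)
t=4 Δ0: s6=1 s1=1 s5=0 clk=0 s2=0 s3=1 s7=1 s0=0 s4=0 s8=0
  Δ1: clk:0→1
  Δ2: s0:0→1
  Δ3: s4:0→1
  Δ4: s2:0→1
  Δ5: s8:0→1
  Δ6: s5:0→1
  (6Δ to stable)
t=5 Δ0: s6=1 s1=1 s5=1 clk=1 s2=1 s3=1 s7=1 s0=1 s4=1 s8=1
  Δ1: s1:1→0, clk:1→0
  (1Δ to stable)
t=6 Δ0: s6=1 s1=0 s5=1 clk=0 s2=1 s3=1 s7=1 s0=1 s4=1 s8=1
  Δ1: clk:0→1
  Δ2: s0:1→0
  Δ3: s5:1→0, s2:1→0, s4:1→0
  Δ4: s8:1→0
  (4Δ to stable)
t=7 Δ0: s6=1 s1=0 s5=0 clk=1 s2=0 s3=1 s7=1 s0=0 s4=0 s8=0
  Δ1: s1:0→1, clk:1→0
  (1Δ to stable)
t=8 Δ0: s6=1 s1=1 s5=0 clk=0 s2=0 s3=1 s7=1 s0=0 s4=0 s8=0
  Δ1: clk:0→1
  Δ2: s0:0→1
  Δ3: s4:0→1
  Δ4: s2:0→1
  Δ5: s8:0→1
  Δ6: s5:0→1
  (6Δ to stable)
t=9 Δ0: s6=1 s1=1 s5=1 clk=1 s2=1 s3=1 s7=1 s0=1 s4=1 s8=1
  Δ1: s1:1→0, clk:1→0
  (1Δ to stable)
t=10 Δ0: s6=1 s1=0 s5=1 clk=0 s2=1 s3=1 s7=1 s0=1 s4=1 s8=1
  Δ1: clk:0→1
  Δ2: s0:1→0
  Δ3: s5:1→0, s2:1→0, s4:1→0
  Δ4: s8:1→0
  (4Δ to stable)
t=11 Δ0: s6=1 s1=0 s5=0 clk=1 s2=0 s3=1 s7=1 s0=0 s4=0 s8=0
  Δ1: s1:0→1, clk:1→0
  (1Δ to stable)
t=12 Δ0: s6=1 s1=1 s5=0 clk=0 s2=0 s3=1 s7=1 s0=0 s4=0 s8=0
  Δ1: clk:0→1
  Δ2: s0:0→1
  Δ3: s4:0→1
  Δ4: s2:0→1
  Δ5: s8:0→1
  Δ6: s5:0→1
  (6Δ to stable)
t=13 Δ0: s6=1 s1=1 s5=1 clk=1 s2=1 s3=1 s7=1 s0=1 s4=1 s8=1
  Δ1: s1:1→0, clk:1→0
  (1Δ to stable)
t=14 Δ0: s6=1 s1=0 s5=1 clk=0 s2=1 s3=1 s7=1 s0=1 s4=1 s8=1
  Δ1: clk:0→1
  Δ2: s0:1→0
  Δ3: s5:1→0, s2:1→0, s4:1→0
  Δ4: s8:1→0
  (4Δ to stable)
t=15 Δ0: s6=1 s1=0 s5=0 clk=1 s2=0 s3=1 s7=1 s0=0 s4=0 s8=0
  Δ1: s1:0→1, clk:1→0
  (1Δ to stable)
t=16 Δ0: s6=1 s1=1 s5=0 clk=0 s2=0 s3=1 s7=1 s0=0 s4=0 s8=0
  Δ1: clk:0→1
  Δ2: s0:0→1
  Δ3: s4:0→1
  Δ4: s2:0→1
  Δ5: s8:0→1
  Δ6: s5:0→1
  (6Δ to stable)
t=17 Δ0: s6=1 s1=1 s5=1 clk=1 s2=1 s3=1 s7=1 s0=1 s4=1 s8=1
  Δ1: s1:1→0, clk:1→0
  (1Δ to stable)

1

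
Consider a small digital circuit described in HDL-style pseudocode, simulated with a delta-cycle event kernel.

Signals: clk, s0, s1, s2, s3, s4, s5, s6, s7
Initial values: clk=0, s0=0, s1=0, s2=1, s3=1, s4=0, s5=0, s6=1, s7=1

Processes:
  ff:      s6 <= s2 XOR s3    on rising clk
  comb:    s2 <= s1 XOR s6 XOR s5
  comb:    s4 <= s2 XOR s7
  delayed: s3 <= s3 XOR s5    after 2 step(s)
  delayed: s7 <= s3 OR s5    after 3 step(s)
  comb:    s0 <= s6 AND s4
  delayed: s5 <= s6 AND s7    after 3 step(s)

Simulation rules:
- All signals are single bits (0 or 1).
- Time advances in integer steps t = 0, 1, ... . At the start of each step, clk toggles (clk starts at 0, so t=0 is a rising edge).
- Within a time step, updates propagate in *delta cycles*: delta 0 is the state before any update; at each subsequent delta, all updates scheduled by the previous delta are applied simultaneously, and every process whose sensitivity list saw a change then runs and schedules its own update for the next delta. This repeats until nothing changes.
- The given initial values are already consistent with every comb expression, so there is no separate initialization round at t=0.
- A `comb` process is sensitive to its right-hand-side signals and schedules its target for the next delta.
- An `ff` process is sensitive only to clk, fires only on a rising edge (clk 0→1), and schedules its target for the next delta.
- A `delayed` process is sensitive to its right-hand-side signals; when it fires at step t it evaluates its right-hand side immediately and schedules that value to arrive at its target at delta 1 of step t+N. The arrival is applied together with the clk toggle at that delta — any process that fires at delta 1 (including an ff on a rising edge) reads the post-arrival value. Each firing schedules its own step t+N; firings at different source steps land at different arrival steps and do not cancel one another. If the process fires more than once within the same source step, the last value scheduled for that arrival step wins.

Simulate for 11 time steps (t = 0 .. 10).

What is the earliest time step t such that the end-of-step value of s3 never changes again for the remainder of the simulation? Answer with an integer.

7

[bits: s3,s7,s1,s0,s4,s6,clk,s2,s5]
t=0: Δ0=110001010 Δ1=110001110 Δ2=110000110 Δ3=110000100 Δ4=110010100 | 4Δ
t=1: Δ0=110010100 Δ1=110010000 | 1Δ
t=2: Δ0=110010000 Δ1=110010100 Δ2=110011100 Δ3=110111110 Δ4=110101110 Δ5=110001110 | 5Δ
t=3: Δ0=110001110 Δ1=110001010 | 1Δ
t=4: Δ0=110001010 Δ1=110001110 Δ2=110000110 Δ3=110000100 Δ4=110010100 | 4Δ
t=5: Δ0=110010100 Δ1=110010001 Δ2=110010011 Δ3=110000011 | 3Δ
t=6: Δ0=110000011 Δ1=110000111 | 1Δ
t=7: Δ0=110000111 Δ1=010000010 Δ2=010000000 Δ3=010010000 | 3Δ
t=8: Δ0=010010000 Δ1=010010100 | 1Δ
t=9: Δ0=010010100 Δ1=010010000 | 1Δ
t=10: Δ0=010010000 Δ1=000010100 Δ2=000000100 | 2Δ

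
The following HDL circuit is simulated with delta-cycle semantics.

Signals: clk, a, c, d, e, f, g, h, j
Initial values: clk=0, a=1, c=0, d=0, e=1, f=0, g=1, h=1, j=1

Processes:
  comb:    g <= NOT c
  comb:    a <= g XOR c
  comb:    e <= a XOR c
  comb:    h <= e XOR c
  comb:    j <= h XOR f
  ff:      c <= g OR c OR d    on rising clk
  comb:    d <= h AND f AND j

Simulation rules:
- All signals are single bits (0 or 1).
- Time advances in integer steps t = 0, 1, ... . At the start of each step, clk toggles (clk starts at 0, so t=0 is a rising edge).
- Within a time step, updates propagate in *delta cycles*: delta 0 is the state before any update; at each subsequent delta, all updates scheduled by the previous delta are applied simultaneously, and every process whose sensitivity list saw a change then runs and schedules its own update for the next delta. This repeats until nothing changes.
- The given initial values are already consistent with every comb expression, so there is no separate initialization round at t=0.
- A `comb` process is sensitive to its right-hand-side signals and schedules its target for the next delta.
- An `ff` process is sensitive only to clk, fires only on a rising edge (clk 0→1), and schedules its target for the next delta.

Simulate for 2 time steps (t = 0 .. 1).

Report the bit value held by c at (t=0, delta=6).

t=0 Δ0: g=1 a=1 j=1 d=0 e=1 f=0 clk=0 h=1 c=0
  Δ1: clk:0→1
  Δ2: c:0→1
  Δ3: g:1→0, a:1→0, e:1→0, h:1→0
  Δ4: a:0→1, j:1→0, e:0→1, h:0→1
  Δ5: j:0→1, e:1→0, h:1→0
  Δ6: j:1→0, h:0→1
  Δ7: j:0→1
  (7Δ to stable)
t=1 Δ0: g=0 a=1 j=1 d=0 e=0 f=0 clk=1 h=1 c=1
  Δ1: clk:1→0
  (1Δ to stable)

1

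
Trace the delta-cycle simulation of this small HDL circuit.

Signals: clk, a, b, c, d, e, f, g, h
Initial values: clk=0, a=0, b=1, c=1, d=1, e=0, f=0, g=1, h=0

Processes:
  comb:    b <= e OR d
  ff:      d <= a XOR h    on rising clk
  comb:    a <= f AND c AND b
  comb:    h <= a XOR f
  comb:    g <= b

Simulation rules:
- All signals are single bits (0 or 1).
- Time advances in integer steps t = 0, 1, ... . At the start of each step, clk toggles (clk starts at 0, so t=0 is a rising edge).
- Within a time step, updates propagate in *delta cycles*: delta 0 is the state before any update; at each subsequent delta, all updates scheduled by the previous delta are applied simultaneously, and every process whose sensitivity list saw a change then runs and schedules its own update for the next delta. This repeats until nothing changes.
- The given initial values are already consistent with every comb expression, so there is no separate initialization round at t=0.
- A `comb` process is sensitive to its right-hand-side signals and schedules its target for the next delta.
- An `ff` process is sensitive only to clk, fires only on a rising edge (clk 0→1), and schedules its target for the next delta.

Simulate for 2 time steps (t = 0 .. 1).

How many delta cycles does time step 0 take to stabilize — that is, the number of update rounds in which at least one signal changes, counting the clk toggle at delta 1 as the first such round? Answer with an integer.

4

t0.Δ0 b=1 h=0 d=1 c=1 g=1 a=0 e=0 f=0 clk=0
t0.Δ1 b=1 h=0 d=1 c=1 g=1 a=0 e=0 f=0 clk=1
t0.Δ2 b=1 h=0 d=0 c=1 g=1 a=0 e=0 f=0 clk=1
t0.Δ3 b=0 h=0 d=0 c=1 g=1 a=0 e=0 f=0 clk=1
t0.Δ4 b=0 h=0 d=0 c=1 g=0 a=0 e=0 f=0 clk=1
t1.Δ0 b=0 h=0 d=0 c=1 g=0 a=0 e=0 f=0 clk=1
t1.Δ1 b=0 h=0 d=0 c=1 g=0 a=0 e=0 f=0 clk=0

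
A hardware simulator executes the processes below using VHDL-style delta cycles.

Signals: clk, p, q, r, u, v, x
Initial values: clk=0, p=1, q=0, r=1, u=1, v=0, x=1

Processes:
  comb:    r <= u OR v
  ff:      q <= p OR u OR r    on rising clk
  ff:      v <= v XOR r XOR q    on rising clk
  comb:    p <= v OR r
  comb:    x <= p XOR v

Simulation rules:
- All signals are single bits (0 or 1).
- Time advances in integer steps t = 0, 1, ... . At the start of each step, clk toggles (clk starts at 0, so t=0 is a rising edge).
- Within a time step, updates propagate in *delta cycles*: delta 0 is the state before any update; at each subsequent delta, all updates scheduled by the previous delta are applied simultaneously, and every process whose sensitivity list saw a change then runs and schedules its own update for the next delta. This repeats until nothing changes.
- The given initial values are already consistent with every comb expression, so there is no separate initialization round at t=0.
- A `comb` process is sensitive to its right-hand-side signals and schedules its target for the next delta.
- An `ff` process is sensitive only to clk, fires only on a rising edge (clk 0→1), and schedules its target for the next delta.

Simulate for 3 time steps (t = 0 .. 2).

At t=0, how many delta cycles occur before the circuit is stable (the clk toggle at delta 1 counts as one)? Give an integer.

3

t=0 Δ0: u=1 x=1 clk=0 v=0 r=1 q=0 p=1
  Δ1: clk:0→1
  Δ2: v:0→1, q:0→1
  Δ3: x:1→0
  (3Δ to stable)
t=1 Δ0: u=1 x=0 clk=1 v=1 r=1 q=1 p=1
  Δ1: clk:1→0
  (1Δ to stable)
t=2 Δ0: u=1 x=0 clk=0 v=1 r=1 q=1 p=1
  Δ1: clk:0→1
  (1Δ to stable)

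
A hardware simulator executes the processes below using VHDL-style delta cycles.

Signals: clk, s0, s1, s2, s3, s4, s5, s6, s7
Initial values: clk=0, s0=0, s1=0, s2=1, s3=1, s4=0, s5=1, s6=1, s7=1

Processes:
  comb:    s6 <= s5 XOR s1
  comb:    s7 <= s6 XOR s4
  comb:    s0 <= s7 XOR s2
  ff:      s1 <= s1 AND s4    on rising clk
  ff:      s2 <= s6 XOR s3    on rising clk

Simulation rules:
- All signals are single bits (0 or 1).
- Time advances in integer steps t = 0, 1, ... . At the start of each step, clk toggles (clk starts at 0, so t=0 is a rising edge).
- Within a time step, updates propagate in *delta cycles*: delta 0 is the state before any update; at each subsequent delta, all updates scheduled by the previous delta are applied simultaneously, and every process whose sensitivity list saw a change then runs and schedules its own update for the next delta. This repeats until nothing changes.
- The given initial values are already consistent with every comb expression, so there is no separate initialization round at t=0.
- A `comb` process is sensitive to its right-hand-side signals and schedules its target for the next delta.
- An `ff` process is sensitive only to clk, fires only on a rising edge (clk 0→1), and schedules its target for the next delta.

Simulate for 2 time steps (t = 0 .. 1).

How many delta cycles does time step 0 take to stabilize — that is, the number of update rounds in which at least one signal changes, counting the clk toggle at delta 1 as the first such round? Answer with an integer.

t=0 Δ0: s3=1 s0=0 s1=0 s4=0 s6=1 s2=1 s5=1 clk=0 s7=1
  Δ1: clk:0→1
  Δ2: s2:1→0
  Δ3: s0:0→1
  (3Δ to stable)
t=1 Δ0: s3=1 s0=1 s1=0 s4=0 s6=1 s2=0 s5=1 clk=1 s7=1
  Δ1: clk:1→0
  (1Δ to stable)

3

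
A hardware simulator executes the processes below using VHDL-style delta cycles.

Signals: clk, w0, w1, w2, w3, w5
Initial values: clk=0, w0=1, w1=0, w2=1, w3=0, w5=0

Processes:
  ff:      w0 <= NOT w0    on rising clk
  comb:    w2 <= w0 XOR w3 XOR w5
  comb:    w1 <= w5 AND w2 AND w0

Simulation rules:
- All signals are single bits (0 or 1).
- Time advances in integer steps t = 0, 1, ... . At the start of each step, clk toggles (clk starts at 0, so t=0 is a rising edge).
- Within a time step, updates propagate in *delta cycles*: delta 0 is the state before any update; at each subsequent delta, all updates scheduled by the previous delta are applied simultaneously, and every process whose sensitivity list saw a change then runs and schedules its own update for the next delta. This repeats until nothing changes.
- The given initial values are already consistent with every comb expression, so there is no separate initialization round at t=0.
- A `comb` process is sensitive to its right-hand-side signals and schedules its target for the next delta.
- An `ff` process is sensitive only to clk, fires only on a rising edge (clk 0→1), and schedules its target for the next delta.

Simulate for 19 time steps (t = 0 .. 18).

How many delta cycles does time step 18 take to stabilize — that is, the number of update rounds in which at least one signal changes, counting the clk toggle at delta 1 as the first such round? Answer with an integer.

3

[bits: w5,clk,w2,w1,w3,w0]
t=0: Δ0=001001 Δ1=011001 Δ2=011000 Δ3=010000 | 3Δ
t=1: Δ0=010000 Δ1=000000 | 1Δ
t=2: Δ0=000000 Δ1=010000 Δ2=010001 Δ3=011001 | 3Δ
t=3: Δ0=011001 Δ1=001001 | 1Δ
t=4: Δ0=001001 Δ1=011001 Δ2=011000 Δ3=010000 | 3Δ
t=5: Δ0=010000 Δ1=000000 | 1Δ
t=6: Δ0=000000 Δ1=010000 Δ2=010001 Δ3=011001 | 3Δ
t=7: Δ0=011001 Δ1=001001 | 1Δ
t=8: Δ0=001001 Δ1=011001 Δ2=011000 Δ3=010000 | 3Δ
t=9: Δ0=010000 Δ1=000000 | 1Δ
t=10: Δ0=000000 Δ1=010000 Δ2=010001 Δ3=011001 | 3Δ
t=11: Δ0=011001 Δ1=001001 | 1Δ
t=12: Δ0=001001 Δ1=011001 Δ2=011000 Δ3=010000 | 3Δ
t=13: Δ0=010000 Δ1=000000 | 1Δ
t=14: Δ0=000000 Δ1=010000 Δ2=010001 Δ3=011001 | 3Δ
t=15: Δ0=011001 Δ1=001001 | 1Δ
t=16: Δ0=001001 Δ1=011001 Δ2=011000 Δ3=010000 | 3Δ
t=17: Δ0=010000 Δ1=000000 | 1Δ
t=18: Δ0=000000 Δ1=010000 Δ2=010001 Δ3=011001 | 3Δ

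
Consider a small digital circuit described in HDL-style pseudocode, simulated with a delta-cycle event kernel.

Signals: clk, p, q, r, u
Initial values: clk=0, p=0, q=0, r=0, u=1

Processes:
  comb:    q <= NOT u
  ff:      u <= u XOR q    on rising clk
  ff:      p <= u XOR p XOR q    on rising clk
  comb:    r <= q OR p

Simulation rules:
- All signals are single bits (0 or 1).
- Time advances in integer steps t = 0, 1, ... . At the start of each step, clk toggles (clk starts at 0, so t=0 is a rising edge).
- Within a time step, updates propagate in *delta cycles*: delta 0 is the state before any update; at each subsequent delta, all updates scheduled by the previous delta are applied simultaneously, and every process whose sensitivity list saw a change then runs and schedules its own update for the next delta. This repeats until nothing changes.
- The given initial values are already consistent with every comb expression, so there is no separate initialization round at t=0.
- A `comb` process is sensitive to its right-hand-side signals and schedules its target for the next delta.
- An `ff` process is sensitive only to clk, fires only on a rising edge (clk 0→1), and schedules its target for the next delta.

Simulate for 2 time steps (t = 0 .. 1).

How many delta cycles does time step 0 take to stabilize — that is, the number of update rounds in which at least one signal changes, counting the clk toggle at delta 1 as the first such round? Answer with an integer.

[bits: q,p,u,clk,r]
t=0: Δ0=00100 Δ1=00110 Δ2=01110 Δ3=01111 | 3Δ
t=1: Δ0=01111 Δ1=01101 | 1Δ

3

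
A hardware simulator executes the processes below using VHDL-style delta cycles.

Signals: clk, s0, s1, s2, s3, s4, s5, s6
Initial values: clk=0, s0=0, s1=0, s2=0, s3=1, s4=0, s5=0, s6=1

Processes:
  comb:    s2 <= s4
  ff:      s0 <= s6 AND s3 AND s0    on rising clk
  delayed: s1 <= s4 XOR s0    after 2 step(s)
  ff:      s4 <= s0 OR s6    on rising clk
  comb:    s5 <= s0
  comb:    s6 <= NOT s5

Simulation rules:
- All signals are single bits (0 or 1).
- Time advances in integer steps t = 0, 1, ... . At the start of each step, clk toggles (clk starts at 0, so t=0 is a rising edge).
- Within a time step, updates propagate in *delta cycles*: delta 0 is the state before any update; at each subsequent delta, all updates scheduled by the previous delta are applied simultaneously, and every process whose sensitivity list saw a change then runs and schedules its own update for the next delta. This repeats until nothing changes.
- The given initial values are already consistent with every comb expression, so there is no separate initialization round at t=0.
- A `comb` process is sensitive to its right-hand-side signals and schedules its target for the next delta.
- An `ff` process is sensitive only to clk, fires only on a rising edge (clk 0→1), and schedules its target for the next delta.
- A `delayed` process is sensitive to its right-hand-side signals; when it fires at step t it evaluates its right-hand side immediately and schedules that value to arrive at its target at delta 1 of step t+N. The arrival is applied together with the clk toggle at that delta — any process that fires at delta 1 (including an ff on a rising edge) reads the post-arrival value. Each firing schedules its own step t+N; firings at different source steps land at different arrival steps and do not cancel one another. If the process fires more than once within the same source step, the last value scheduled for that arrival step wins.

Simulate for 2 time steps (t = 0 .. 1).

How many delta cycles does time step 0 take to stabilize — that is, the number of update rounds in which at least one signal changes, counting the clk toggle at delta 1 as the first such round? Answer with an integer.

[bits: s4,s5,s0,s1,s2,s3,s6,clk]
t=0: Δ0=00000110 Δ1=00000111 Δ2=10000111 Δ3=10001111 | 3Δ
t=1: Δ0=10001111 Δ1=10001110 | 1Δ

3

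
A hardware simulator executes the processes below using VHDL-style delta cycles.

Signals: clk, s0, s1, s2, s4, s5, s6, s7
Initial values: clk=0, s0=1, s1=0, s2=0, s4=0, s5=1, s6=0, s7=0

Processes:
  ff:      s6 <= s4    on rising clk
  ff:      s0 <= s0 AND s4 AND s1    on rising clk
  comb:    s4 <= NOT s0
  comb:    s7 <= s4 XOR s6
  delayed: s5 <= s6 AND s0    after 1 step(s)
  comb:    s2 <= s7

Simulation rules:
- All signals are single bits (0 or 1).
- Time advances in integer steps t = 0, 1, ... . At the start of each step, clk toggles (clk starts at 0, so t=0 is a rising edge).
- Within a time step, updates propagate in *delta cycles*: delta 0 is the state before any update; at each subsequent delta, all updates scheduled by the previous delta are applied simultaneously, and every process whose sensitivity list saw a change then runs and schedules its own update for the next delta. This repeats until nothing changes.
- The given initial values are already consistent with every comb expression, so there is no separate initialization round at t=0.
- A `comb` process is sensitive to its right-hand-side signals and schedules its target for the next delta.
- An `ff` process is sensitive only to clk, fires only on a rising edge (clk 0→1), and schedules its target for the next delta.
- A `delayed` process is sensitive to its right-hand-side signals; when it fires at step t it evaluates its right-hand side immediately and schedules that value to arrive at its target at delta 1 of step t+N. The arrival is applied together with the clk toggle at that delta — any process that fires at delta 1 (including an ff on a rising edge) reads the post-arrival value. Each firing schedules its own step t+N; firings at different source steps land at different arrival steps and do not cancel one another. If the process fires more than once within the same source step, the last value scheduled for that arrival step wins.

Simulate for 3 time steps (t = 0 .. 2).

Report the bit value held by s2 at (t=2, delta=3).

1

[bits: s1,s7,s5,s4,s6,s0,s2,clk]
t=0: Δ0=00100100 Δ1=00100101 Δ2=00100001 Δ3=00110001 Δ4=01110001 Δ5=01110011 | 5Δ
t=1: Δ0=01110011 Δ1=01010010 | 1Δ
t=2: Δ0=01010010 Δ1=01010011 Δ2=01011011 Δ3=00011011 Δ4=00011001 | 4Δ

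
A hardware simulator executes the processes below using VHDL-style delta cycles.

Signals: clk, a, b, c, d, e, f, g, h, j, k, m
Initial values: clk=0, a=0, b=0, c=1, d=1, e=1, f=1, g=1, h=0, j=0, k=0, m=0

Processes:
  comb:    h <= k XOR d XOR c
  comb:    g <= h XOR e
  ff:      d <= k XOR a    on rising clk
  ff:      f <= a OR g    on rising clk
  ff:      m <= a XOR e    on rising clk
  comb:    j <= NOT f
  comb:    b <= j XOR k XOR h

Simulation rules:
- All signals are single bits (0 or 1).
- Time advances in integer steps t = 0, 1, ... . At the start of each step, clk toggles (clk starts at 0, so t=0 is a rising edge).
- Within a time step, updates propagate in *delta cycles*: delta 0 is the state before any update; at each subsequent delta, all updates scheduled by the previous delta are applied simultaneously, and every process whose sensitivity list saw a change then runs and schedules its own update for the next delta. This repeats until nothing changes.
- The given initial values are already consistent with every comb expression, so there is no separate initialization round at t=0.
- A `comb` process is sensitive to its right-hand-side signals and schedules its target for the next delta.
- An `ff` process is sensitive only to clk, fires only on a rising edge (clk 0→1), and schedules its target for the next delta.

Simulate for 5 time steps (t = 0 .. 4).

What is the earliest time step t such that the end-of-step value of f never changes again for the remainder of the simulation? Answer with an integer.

t=0 Δ0: k=0 clk=0 b=0 g=1 c=1 h=0 a=0 j=0 d=1 f=1 e=1 m=0
  Δ1: clk:0→1
  Δ2: d:1→0, m:0→1
  Δ3: h:0→1
  Δ4: b:0→1, g:1→0
  (4Δ to stable)
t=1 Δ0: k=0 clk=1 b=1 g=0 c=1 h=1 a=0 j=0 d=0 f=1 e=1 m=1
  Δ1: clk:1→0
  (1Δ to stable)
t=2 Δ0: k=0 clk=0 b=1 g=0 c=1 h=1 a=0 j=0 d=0 f=1 e=1 m=1
  Δ1: clk:0→1
  Δ2: f:1→0
  Δ3: j:0→1
  Δ4: b:1→0
  (4Δ to stable)
t=3 Δ0: k=0 clk=1 b=0 g=0 c=1 h=1 a=0 j=1 d=0 f=0 e=1 m=1
  Δ1: clk:1→0
  (1Δ to stable)
t=4 Δ0: k=0 clk=0 b=0 g=0 c=1 h=1 a=0 j=1 d=0 f=0 e=1 m=1
  Δ1: clk:0→1
  (1Δ to stable)

2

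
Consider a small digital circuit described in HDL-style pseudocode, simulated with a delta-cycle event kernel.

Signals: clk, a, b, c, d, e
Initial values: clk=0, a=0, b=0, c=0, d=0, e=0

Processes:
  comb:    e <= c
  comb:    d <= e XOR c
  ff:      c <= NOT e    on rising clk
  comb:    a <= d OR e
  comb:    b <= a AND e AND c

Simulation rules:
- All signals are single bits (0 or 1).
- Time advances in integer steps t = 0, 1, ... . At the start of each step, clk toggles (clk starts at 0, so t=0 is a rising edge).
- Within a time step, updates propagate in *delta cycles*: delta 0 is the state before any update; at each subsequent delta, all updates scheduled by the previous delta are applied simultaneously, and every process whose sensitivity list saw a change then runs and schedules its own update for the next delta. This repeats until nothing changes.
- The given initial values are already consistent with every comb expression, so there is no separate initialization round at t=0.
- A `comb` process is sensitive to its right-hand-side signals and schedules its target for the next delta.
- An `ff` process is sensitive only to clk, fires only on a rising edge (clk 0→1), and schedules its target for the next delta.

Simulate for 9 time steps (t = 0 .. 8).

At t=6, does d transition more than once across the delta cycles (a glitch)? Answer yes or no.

yes

t0.Δ0 c=0 e=0 clk=0 a=0 d=0 b=0
t0.Δ1 c=0 e=0 clk=1 a=0 d=0 b=0
t0.Δ2 c=1 e=0 clk=1 a=0 d=0 b=0
t0.Δ3 c=1 e=1 clk=1 a=0 d=1 b=0
t0.Δ4 c=1 e=1 clk=1 a=1 d=0 b=0
t0.Δ5 c=1 e=1 clk=1 a=1 d=0 b=1
t1.Δ0 c=1 e=1 clk=1 a=1 d=0 b=1
t1.Δ1 c=1 e=1 clk=0 a=1 d=0 b=1
t2.Δ0 c=1 e=1 clk=0 a=1 d=0 b=1
t2.Δ1 c=1 e=1 clk=1 a=1 d=0 b=1
t2.Δ2 c=0 e=1 clk=1 a=1 d=0 b=1
t2.Δ3 c=0 e=0 clk=1 a=1 d=1 b=0
t2.Δ4 c=0 e=0 clk=1 a=1 d=0 b=0
t2.Δ5 c=0 e=0 clk=1 a=0 d=0 b=0
t3.Δ0 c=0 e=0 clk=1 a=0 d=0 b=0
t3.Δ1 c=0 e=0 clk=0 a=0 d=0 b=0
t4.Δ0 c=0 e=0 clk=0 a=0 d=0 b=0
t4.Δ1 c=0 e=0 clk=1 a=0 d=0 b=0
t4.Δ2 c=1 e=0 clk=1 a=0 d=0 b=0
t4.Δ3 c=1 e=1 clk=1 a=0 d=1 b=0
t4.Δ4 c=1 e=1 clk=1 a=1 d=0 b=0
t4.Δ5 c=1 e=1 clk=1 a=1 d=0 b=1
t5.Δ0 c=1 e=1 clk=1 a=1 d=0 b=1
t5.Δ1 c=1 e=1 clk=0 a=1 d=0 b=1
t6.Δ0 c=1 e=1 clk=0 a=1 d=0 b=1
t6.Δ1 c=1 e=1 clk=1 a=1 d=0 b=1
t6.Δ2 c=0 e=1 clk=1 a=1 d=0 b=1
t6.Δ3 c=0 e=0 clk=1 a=1 d=1 b=0
t6.Δ4 c=0 e=0 clk=1 a=1 d=0 b=0
t6.Δ5 c=0 e=0 clk=1 a=0 d=0 b=0
t7.Δ0 c=0 e=0 clk=1 a=0 d=0 b=0
t7.Δ1 c=0 e=0 clk=0 a=0 d=0 b=0
t8.Δ0 c=0 e=0 clk=0 a=0 d=0 b=0
t8.Δ1 c=0 e=0 clk=1 a=0 d=0 b=0
t8.Δ2 c=1 e=0 clk=1 a=0 d=0 b=0
t8.Δ3 c=1 e=1 clk=1 a=0 d=1 b=0
t8.Δ4 c=1 e=1 clk=1 a=1 d=0 b=0
t8.Δ5 c=1 e=1 clk=1 a=1 d=0 b=1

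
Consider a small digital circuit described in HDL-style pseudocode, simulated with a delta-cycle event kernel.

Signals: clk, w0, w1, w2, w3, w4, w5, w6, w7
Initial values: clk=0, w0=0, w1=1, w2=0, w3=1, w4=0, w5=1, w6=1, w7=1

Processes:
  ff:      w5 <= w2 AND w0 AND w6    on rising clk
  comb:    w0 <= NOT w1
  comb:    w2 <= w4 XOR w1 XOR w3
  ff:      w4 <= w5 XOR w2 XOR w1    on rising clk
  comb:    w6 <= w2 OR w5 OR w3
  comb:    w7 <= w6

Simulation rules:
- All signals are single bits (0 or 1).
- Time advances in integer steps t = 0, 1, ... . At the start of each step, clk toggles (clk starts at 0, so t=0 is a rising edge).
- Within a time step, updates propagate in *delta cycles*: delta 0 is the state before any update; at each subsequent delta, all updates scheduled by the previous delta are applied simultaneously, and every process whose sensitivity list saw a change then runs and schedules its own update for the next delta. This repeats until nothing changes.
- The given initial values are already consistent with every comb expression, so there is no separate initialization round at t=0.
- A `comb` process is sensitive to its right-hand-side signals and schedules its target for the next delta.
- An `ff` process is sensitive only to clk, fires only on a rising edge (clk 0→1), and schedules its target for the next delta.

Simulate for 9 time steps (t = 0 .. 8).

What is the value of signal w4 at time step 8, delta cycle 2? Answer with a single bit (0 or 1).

0

t0.Δ0 w3=1 w6=1 w2=0 w0=0 clk=0 w1=1 w5=1 w4=0 w7=1
t0.Δ1 w3=1 w6=1 w2=0 w0=0 clk=1 w1=1 w5=1 w4=0 w7=1
t0.Δ2 w3=1 w6=1 w2=0 w0=0 clk=1 w1=1 w5=0 w4=0 w7=1
t1.Δ0 w3=1 w6=1 w2=0 w0=0 clk=1 w1=1 w5=0 w4=0 w7=1
t1.Δ1 w3=1 w6=1 w2=0 w0=0 clk=0 w1=1 w5=0 w4=0 w7=1
t2.Δ0 w3=1 w6=1 w2=0 w0=0 clk=0 w1=1 w5=0 w4=0 w7=1
t2.Δ1 w3=1 w6=1 w2=0 w0=0 clk=1 w1=1 w5=0 w4=0 w7=1
t2.Δ2 w3=1 w6=1 w2=0 w0=0 clk=1 w1=1 w5=0 w4=1 w7=1
t2.Δ3 w3=1 w6=1 w2=1 w0=0 clk=1 w1=1 w5=0 w4=1 w7=1
t3.Δ0 w3=1 w6=1 w2=1 w0=0 clk=1 w1=1 w5=0 w4=1 w7=1
t3.Δ1 w3=1 w6=1 w2=1 w0=0 clk=0 w1=1 w5=0 w4=1 w7=1
t4.Δ0 w3=1 w6=1 w2=1 w0=0 clk=0 w1=1 w5=0 w4=1 w7=1
t4.Δ1 w3=1 w6=1 w2=1 w0=0 clk=1 w1=1 w5=0 w4=1 w7=1
t4.Δ2 w3=1 w6=1 w2=1 w0=0 clk=1 w1=1 w5=0 w4=0 w7=1
t4.Δ3 w3=1 w6=1 w2=0 w0=0 clk=1 w1=1 w5=0 w4=0 w7=1
t5.Δ0 w3=1 w6=1 w2=0 w0=0 clk=1 w1=1 w5=0 w4=0 w7=1
t5.Δ1 w3=1 w6=1 w2=0 w0=0 clk=0 w1=1 w5=0 w4=0 w7=1
t6.Δ0 w3=1 w6=1 w2=0 w0=0 clk=0 w1=1 w5=0 w4=0 w7=1
t6.Δ1 w3=1 w6=1 w2=0 w0=0 clk=1 w1=1 w5=0 w4=0 w7=1
t6.Δ2 w3=1 w6=1 w2=0 w0=0 clk=1 w1=1 w5=0 w4=1 w7=1
t6.Δ3 w3=1 w6=1 w2=1 w0=0 clk=1 w1=1 w5=0 w4=1 w7=1
t7.Δ0 w3=1 w6=1 w2=1 w0=0 clk=1 w1=1 w5=0 w4=1 w7=1
t7.Δ1 w3=1 w6=1 w2=1 w0=0 clk=0 w1=1 w5=0 w4=1 w7=1
t8.Δ0 w3=1 w6=1 w2=1 w0=0 clk=0 w1=1 w5=0 w4=1 w7=1
t8.Δ1 w3=1 w6=1 w2=1 w0=0 clk=1 w1=1 w5=0 w4=1 w7=1
t8.Δ2 w3=1 w6=1 w2=1 w0=0 clk=1 w1=1 w5=0 w4=0 w7=1
t8.Δ3 w3=1 w6=1 w2=0 w0=0 clk=1 w1=1 w5=0 w4=0 w7=1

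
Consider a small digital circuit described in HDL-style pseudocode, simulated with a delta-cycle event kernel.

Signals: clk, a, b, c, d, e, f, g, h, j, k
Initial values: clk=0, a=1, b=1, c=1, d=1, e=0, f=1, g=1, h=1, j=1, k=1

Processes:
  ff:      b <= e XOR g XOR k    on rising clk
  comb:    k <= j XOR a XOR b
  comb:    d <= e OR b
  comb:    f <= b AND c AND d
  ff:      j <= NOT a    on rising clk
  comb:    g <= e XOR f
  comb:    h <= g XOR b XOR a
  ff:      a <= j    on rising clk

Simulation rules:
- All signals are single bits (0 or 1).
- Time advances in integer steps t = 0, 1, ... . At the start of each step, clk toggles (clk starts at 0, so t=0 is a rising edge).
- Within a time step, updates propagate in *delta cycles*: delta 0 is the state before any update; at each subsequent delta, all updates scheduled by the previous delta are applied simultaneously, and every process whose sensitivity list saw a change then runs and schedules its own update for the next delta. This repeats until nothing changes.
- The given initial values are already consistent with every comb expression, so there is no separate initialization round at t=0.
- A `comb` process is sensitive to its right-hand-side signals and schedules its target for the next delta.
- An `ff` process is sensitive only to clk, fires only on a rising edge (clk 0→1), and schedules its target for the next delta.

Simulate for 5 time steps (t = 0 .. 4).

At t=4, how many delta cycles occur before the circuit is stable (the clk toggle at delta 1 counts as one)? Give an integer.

5

t0.Δ0 g=1 b=1 clk=0 f=1 k=1 a=1 e=0 h=1 c=1 d=1 j=1
t0.Δ1 g=1 b=1 clk=1 f=1 k=1 a=1 e=0 h=1 c=1 d=1 j=1
t0.Δ2 g=1 b=0 clk=1 f=1 k=1 a=1 e=0 h=1 c=1 d=1 j=0
t0.Δ3 g=1 b=0 clk=1 f=0 k=1 a=1 e=0 h=0 c=1 d=0 j=0
t0.Δ4 g=0 b=0 clk=1 f=0 k=1 a=1 e=0 h=0 c=1 d=0 j=0
t0.Δ5 g=0 b=0 clk=1 f=0 k=1 a=1 e=0 h=1 c=1 d=0 j=0
t1.Δ0 g=0 b=0 clk=1 f=0 k=1 a=1 e=0 h=1 c=1 d=0 j=0
t1.Δ1 g=0 b=0 clk=0 f=0 k=1 a=1 e=0 h=1 c=1 d=0 j=0
t2.Δ0 g=0 b=0 clk=0 f=0 k=1 a=1 e=0 h=1 c=1 d=0 j=0
t2.Δ1 g=0 b=0 clk=1 f=0 k=1 a=1 e=0 h=1 c=1 d=0 j=0
t2.Δ2 g=0 b=1 clk=1 f=0 k=1 a=0 e=0 h=1 c=1 d=0 j=0
t2.Δ3 g=0 b=1 clk=1 f=0 k=1 a=0 e=0 h=1 c=1 d=1 j=0
t2.Δ4 g=0 b=1 clk=1 f=1 k=1 a=0 e=0 h=1 c=1 d=1 j=0
t2.Δ5 g=1 b=1 clk=1 f=1 k=1 a=0 e=0 h=1 c=1 d=1 j=0
t2.Δ6 g=1 b=1 clk=1 f=1 k=1 a=0 e=0 h=0 c=1 d=1 j=0
t3.Δ0 g=1 b=1 clk=1 f=1 k=1 a=0 e=0 h=0 c=1 d=1 j=0
t3.Δ1 g=1 b=1 clk=0 f=1 k=1 a=0 e=0 h=0 c=1 d=1 j=0
t4.Δ0 g=1 b=1 clk=0 f=1 k=1 a=0 e=0 h=0 c=1 d=1 j=0
t4.Δ1 g=1 b=1 clk=1 f=1 k=1 a=0 e=0 h=0 c=1 d=1 j=0
t4.Δ2 g=1 b=0 clk=1 f=1 k=1 a=0 e=0 h=0 c=1 d=1 j=1
t4.Δ3 g=1 b=0 clk=1 f=0 k=1 a=0 e=0 h=1 c=1 d=0 j=1
t4.Δ4 g=0 b=0 clk=1 f=0 k=1 a=0 e=0 h=1 c=1 d=0 j=1
t4.Δ5 g=0 b=0 clk=1 f=0 k=1 a=0 e=0 h=0 c=1 d=0 j=1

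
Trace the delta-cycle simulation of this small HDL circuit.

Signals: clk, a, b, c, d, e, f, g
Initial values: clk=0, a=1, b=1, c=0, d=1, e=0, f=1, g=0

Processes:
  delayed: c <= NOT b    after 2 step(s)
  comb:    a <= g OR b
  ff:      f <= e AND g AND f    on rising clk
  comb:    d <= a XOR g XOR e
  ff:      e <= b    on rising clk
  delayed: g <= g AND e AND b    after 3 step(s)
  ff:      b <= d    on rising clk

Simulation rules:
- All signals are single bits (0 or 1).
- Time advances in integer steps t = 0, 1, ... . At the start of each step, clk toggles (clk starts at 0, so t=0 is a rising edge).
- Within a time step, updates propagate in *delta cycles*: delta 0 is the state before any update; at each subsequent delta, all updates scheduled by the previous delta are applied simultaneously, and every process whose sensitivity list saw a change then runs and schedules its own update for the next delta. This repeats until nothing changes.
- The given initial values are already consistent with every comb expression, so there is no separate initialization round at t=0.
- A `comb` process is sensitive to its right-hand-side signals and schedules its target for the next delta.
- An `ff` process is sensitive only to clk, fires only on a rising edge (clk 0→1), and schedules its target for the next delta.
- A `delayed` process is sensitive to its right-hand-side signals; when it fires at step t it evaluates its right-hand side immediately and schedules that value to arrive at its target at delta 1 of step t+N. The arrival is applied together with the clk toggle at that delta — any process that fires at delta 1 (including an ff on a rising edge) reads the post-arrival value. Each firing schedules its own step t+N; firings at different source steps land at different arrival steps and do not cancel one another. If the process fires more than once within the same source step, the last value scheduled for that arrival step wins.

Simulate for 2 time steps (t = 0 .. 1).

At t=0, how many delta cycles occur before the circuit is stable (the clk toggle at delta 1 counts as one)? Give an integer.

t=0 Δ0: f=1 clk=0 b=1 d=1 g=0 a=1 c=0 e=0
  Δ1: clk:0→1
  Δ2: f:1→0, e:0→1
  Δ3: d:1→0
  (3Δ to stable)
t=1 Δ0: f=0 clk=1 b=1 d=0 g=0 a=1 c=0 e=1
  Δ1: clk:1→0
  (1Δ to stable)

3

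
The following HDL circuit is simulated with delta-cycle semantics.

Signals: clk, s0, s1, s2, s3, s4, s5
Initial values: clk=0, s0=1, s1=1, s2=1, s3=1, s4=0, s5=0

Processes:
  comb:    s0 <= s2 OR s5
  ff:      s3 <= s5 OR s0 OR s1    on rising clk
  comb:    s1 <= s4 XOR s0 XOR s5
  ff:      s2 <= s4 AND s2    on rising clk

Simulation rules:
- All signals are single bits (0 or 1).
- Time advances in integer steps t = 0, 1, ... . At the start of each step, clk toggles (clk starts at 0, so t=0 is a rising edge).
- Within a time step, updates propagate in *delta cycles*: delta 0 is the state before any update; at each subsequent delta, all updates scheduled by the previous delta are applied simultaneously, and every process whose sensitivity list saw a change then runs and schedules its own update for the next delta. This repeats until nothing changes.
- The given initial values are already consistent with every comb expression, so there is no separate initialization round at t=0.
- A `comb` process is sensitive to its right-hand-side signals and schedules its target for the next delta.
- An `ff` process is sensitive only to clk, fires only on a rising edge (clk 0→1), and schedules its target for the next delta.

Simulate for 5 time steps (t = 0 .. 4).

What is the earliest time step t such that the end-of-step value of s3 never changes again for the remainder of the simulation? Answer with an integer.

2

t0.Δ0 s3=1 clk=0 s4=0 s0=1 s1=1 s2=1 s5=0
t0.Δ1 s3=1 clk=1 s4=0 s0=1 s1=1 s2=1 s5=0
t0.Δ2 s3=1 clk=1 s4=0 s0=1 s1=1 s2=0 s5=0
t0.Δ3 s3=1 clk=1 s4=0 s0=0 s1=1 s2=0 s5=0
t0.Δ4 s3=1 clk=1 s4=0 s0=0 s1=0 s2=0 s5=0
t1.Δ0 s3=1 clk=1 s4=0 s0=0 s1=0 s2=0 s5=0
t1.Δ1 s3=1 clk=0 s4=0 s0=0 s1=0 s2=0 s5=0
t2.Δ0 s3=1 clk=0 s4=0 s0=0 s1=0 s2=0 s5=0
t2.Δ1 s3=1 clk=1 s4=0 s0=0 s1=0 s2=0 s5=0
t2.Δ2 s3=0 clk=1 s4=0 s0=0 s1=0 s2=0 s5=0
t3.Δ0 s3=0 clk=1 s4=0 s0=0 s1=0 s2=0 s5=0
t3.Δ1 s3=0 clk=0 s4=0 s0=0 s1=0 s2=0 s5=0
t4.Δ0 s3=0 clk=0 s4=0 s0=0 s1=0 s2=0 s5=0
t4.Δ1 s3=0 clk=1 s4=0 s0=0 s1=0 s2=0 s5=0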